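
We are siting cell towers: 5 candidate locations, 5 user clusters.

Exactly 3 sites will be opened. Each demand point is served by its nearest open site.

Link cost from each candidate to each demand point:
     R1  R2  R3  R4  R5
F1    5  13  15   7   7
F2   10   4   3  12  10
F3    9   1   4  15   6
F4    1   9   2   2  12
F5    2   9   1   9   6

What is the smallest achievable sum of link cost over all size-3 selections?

Open {F3, F4, F5}.
  R1→F4 1, R2→F3 1, R3→F5 1, R4→F4 2, R5→F3 6  ⇒ total 11.
Compare {F1, F3, F4}: total 12.
Compare {F2, F3, F4}: total 12.
No size-3 selection does better; minimum is 11.

11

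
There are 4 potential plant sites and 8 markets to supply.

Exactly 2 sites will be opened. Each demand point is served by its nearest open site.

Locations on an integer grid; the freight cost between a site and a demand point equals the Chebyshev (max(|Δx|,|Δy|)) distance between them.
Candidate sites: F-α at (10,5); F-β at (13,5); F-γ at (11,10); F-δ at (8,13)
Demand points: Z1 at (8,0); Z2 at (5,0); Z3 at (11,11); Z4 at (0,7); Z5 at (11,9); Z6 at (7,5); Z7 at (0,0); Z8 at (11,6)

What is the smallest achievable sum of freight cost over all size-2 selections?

36

Open {F-α, F-γ}.
  Z1→F-α 5, Z2→F-α 5, Z3→F-γ 1, Z4→F-α 10, Z5→F-γ 1, Z6→F-α 3, Z7→F-α 10, Z8→F-α 1  ⇒ total 36.
Compare {F-α, F-δ}: total 39.
Compare {F-α, F-β}: total 44.
No size-2 selection does better; minimum is 36.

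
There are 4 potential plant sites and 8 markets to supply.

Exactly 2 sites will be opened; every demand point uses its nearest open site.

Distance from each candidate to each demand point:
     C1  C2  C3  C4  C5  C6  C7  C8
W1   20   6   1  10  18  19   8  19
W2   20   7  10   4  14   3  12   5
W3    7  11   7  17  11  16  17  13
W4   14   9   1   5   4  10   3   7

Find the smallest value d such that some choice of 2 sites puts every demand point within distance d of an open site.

Open {W3, W4}.
  Farthest demand point is C6 at distance 10 (to W4); all others are ≤ 10.
With {W2, W3} the worst case is 12.
With {W1, W4} the worst case is 14.
No size-2 selection achieves below 10.

10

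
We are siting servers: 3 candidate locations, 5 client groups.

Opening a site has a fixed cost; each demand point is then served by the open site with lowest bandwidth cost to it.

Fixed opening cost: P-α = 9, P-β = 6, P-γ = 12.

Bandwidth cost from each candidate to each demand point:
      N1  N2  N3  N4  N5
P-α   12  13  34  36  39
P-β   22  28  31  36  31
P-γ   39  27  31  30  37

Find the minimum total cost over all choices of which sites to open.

Open {P-α, P-β}: assign each demand point to its cheapest open site.
  N1→P-α 12, N2→P-α 13, N3→P-β 31, N4→P-α 36, N5→P-β 31
  bandwidth cost 123, fixed 15 → total 138.
Compare {P-α}: bandwidth cost 134 + fixed 9 = 143.
Compare {P-α, P-γ}: bandwidth cost 123 + fixed 21 = 144.
Compare {P-α, P-β, P-γ}: bandwidth cost 117 + fixed 27 = 144.
All other subsets cost ≥ 143. Minimum total cost: 138.

138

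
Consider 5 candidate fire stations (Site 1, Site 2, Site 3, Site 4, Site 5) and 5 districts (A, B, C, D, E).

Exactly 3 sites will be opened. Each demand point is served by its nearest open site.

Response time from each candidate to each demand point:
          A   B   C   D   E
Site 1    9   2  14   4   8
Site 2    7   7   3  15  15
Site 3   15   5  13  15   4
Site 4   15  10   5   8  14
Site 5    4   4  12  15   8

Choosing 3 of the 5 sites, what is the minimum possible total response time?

Open {Site 1, Site 2, Site 3}.
  A→Site 2 7, B→Site 1 2, C→Site 2 3, D→Site 1 4, E→Site 3 4  ⇒ total 20.
Compare {Site 1, Site 2, Site 5}: total 21.
Compare {Site 1, Site 4, Site 5}: total 23.
No size-3 selection does better; minimum is 20.

20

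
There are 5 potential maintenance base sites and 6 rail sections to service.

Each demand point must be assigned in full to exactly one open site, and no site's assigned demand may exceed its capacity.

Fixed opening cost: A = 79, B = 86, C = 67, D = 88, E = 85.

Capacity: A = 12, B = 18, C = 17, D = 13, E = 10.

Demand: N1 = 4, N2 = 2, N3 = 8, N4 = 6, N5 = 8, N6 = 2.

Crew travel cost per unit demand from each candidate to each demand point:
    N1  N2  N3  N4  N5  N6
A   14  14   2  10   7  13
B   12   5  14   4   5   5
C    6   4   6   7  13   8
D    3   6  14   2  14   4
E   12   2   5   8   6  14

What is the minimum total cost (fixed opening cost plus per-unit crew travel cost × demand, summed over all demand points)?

307

Open {B, C}; cheapest assignment that respects the capacities:
  B (cap 18, load 16): N4, N5, N6 — cost 6×4 + 8×5 + 2×5 = 74
  C (cap 17, load 14): N1, N2, N3 — cost 4×6 + 2×4 + 8×6 = 80
  Shipping 154, fixed 153 → total 307.
  Any other capacity-feasible assignment to {B, C} ships for at least 154.
Compare {A, B}: its best feasible assignment gives total 321.
Compare {A, B, D}: its best feasible assignment gives total 351.
Every other set of open sites that can feasibly serve all demand totals ≥ 321 even under its best assignment. Minimum: 307.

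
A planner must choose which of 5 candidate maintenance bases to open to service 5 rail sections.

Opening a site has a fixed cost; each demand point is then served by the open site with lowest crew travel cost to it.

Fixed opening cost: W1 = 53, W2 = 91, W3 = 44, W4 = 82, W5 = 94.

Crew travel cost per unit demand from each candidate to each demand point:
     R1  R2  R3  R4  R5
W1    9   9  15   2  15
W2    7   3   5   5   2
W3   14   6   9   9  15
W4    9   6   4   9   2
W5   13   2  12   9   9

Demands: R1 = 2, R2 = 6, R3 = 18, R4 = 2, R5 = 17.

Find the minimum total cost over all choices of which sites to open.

257

Open {W2}: assign each demand point to its cheapest open site.
  R1→W2 2×7=14, R2→W2 6×3=18, R3→W2 18×5=90, R4→W2 2×5=10, R5→W2 17×2=34
  crew travel cost 166, fixed 91 → total 257.
Compare {W4}: crew travel cost 178 + fixed 82 = 260.
Compare {W1, W4}: crew travel cost 164 + fixed 135 = 299.
Compare {W2, W3}: crew travel cost 166 + fixed 135 = 301.
All other subsets cost ≥ 260. Minimum total cost: 257.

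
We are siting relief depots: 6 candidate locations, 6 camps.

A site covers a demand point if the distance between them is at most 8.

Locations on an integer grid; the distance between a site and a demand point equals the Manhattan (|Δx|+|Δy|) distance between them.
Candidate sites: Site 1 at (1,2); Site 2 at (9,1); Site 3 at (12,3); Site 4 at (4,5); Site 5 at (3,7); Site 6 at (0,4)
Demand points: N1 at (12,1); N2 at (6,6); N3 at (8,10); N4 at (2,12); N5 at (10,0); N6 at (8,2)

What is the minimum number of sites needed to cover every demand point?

Coverage sets (demand points within 8 of each site):
  Site 1: {N6}
  Site 2: {N1, N2, N5, N6}
  Site 3: {N1, N5, N6}
  Site 4: {N2, N6}
  Site 5: {N2, N3, N4}
  Site 6: {N2}
No single site covers all 6 demand points.
But {Site 2, Site 5} covers everything, so the minimum is 2.

2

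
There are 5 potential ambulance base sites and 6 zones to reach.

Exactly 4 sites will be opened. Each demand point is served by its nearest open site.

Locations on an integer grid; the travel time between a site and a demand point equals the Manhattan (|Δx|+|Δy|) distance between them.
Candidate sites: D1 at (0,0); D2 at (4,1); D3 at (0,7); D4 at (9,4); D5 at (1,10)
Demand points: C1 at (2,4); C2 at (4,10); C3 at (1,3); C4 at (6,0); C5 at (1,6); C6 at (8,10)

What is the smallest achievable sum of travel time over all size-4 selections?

Open {D1, D2, D3, D5}.
  C1→D2 5, C2→D5 3, C3→D1 4, C4→D2 3, C5→D3 2, C6→D5 7  ⇒ total 24.
Compare {D2, D3, D4, D5}: total 25.
Compare {D1, D2, D4, D5}: total 26.
No size-4 selection does better; minimum is 24.

24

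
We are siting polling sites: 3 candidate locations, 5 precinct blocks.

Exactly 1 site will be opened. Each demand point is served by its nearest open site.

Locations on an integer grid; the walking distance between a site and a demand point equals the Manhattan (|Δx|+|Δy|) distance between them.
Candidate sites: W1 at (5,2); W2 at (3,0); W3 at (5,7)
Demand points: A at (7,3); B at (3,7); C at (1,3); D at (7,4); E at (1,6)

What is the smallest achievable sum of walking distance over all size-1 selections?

Open {W3}.
  A→W3 6, B→W3 2, C→W3 8, D→W3 5, E→W3 5  ⇒ total 26.
Compare {W1}: total 27.
Compare {W2}: total 35.

26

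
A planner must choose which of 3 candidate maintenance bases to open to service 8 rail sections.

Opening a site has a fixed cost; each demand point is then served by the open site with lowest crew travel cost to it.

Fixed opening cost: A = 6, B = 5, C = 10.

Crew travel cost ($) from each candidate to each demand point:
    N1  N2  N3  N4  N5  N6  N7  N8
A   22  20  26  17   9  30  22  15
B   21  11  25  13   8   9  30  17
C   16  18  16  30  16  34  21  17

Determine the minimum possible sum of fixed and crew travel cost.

126

Open {B, C}: assign each demand point to its cheapest open site.
  N1→C 16, N2→B 11, N3→C 16, N4→B 13, N5→B 8, N6→B 9, N7→C 21, N8→B 17
  crew travel cost 111, fixed 15 → total 126.
Compare {A, B, C}: crew travel cost 109 + fixed 21 = 130.
Compare {A, B}: crew travel cost 124 + fixed 11 = 135.
Compare {B}: crew travel cost 134 + fixed 5 = 139.
All other subsets cost ≥ 130. Minimum total cost: 126.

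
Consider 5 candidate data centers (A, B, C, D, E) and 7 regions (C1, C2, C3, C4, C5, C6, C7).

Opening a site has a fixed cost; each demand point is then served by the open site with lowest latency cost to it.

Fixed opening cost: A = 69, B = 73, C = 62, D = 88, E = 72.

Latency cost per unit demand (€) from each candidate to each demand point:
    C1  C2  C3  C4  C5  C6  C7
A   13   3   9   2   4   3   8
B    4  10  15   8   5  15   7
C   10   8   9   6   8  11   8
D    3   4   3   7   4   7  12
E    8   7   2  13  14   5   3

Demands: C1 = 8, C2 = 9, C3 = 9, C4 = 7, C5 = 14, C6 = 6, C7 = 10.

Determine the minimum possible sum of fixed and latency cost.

Open {A, E}: assign each demand point to its cheapest open site.
  C1→E 8×8=64, C2→A 9×3=27, C3→E 9×2=18, C4→A 7×2=14, C5→A 14×4=56, C6→A 6×3=18, C7→E 10×3=30
  latency cost 227, fixed 141 → total 368.
Compare {A, D}: latency cost 246 + fixed 157 = 403.
Compare {D, E}: latency cost 243 + fixed 160 = 403.
Compare {A, B, E}: latency cost 195 + fixed 214 = 409.
All other subsets cost ≥ 403. Minimum total cost: 368.

368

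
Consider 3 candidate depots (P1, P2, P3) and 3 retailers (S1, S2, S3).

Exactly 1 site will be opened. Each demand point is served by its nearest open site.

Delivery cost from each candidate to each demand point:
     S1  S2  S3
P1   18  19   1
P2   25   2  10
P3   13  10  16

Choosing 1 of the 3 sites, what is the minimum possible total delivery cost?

Open {P2}.
  S1→P2 25, S2→P2 2, S3→P2 10  ⇒ total 37.
Compare {P1}: total 38.
Compare {P3}: total 39.

37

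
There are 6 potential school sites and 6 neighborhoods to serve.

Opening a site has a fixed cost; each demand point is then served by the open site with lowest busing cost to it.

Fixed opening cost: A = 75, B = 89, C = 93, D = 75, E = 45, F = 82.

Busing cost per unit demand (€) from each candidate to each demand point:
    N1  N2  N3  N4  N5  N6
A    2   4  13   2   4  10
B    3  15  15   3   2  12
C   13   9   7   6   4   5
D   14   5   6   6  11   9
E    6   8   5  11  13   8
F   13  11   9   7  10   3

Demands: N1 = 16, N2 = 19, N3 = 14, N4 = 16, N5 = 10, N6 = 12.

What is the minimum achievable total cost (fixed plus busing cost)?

Open {A, E}: assign each demand point to its cheapest open site.
  N1→A 16×2=32, N2→A 19×4=76, N3→E 14×5=70, N4→A 16×2=32, N5→A 10×4=40, N6→E 12×8=96
  busing cost 346, fixed 120 → total 466.
Compare {A, E, F}: busing cost 286 + fixed 202 = 488.
Compare {A, F}: busing cost 342 + fixed 157 = 499.
Compare {A, C}: busing cost 338 + fixed 168 = 506.
All other subsets cost ≥ 488. Minimum total cost: 466.

466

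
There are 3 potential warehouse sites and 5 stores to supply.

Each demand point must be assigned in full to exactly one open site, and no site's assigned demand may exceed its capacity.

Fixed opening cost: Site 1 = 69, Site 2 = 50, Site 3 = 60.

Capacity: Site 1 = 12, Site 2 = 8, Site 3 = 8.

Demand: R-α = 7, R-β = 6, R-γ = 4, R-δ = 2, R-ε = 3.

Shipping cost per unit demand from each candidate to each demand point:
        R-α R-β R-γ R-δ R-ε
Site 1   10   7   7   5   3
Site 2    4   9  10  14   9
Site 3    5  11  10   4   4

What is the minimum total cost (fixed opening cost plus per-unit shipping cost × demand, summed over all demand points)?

Open {Site 1, Site 2, Site 3}; cheapest assignment that respects the capacities:
  Site 1 (cap 12, load 10): R-β, R-γ — cost 6×7 + 4×7 = 70
  Site 2 (cap 8, load 7): R-α — cost 7×4 = 28
  Site 3 (cap 8, load 5): R-δ, R-ε — cost 2×4 + 3×4 = 20
  Shipping 118, fixed 179 → total 297.
  Any other capacity-feasible assignment to {Site 1, Site 2, Site 3} ships for at least 118.
Total demand is 22 and no other set of sites has combined capacity ≥ 22, so {Site 1, Site 2, Site 3} is the only feasible choice of open sites. Minimum: 297.

297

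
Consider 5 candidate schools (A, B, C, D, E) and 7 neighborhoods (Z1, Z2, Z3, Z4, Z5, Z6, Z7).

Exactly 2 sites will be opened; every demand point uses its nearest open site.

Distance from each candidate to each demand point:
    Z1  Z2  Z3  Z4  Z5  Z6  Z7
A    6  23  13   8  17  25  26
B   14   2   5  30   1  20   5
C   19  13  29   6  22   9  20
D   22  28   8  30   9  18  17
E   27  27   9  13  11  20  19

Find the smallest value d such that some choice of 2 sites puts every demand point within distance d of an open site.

Open {B, C}.
  Farthest demand point is Z1 at distance 14 (to B); all others are ≤ 14.
With {C, D} the worst case is 19.
With {C, E} the worst case is 19.
No size-2 selection achieves below 14.

14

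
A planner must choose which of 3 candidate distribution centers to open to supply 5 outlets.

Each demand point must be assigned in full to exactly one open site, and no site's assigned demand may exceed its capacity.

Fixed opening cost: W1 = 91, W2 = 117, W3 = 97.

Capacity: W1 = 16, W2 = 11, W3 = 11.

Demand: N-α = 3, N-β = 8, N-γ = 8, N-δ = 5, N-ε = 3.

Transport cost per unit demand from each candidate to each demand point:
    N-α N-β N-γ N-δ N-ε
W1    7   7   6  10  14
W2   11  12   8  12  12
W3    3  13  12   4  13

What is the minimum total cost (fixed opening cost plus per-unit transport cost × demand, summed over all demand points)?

360

Open {W1, W3}; cheapest assignment that respects the capacities:
  W1 (cap 16, load 16): N-β, N-γ — cost 8×7 + 8×6 = 104
  W3 (cap 11, load 11): N-α, N-δ, N-ε — cost 3×3 + 5×4 + 3×13 = 68
  Shipping 172, fixed 188 → total 360.
  Any other capacity-feasible assignment to {W1, W3} ships for at least 172.
Compare {W1, W2}: its best feasible assignment gives total 435.
Compare {W1, W2, W3}: its best feasible assignment gives total 474.
Every other set of open sites that can feasibly serve all demand totals ≥ 435 even under its best assignment. Minimum: 360.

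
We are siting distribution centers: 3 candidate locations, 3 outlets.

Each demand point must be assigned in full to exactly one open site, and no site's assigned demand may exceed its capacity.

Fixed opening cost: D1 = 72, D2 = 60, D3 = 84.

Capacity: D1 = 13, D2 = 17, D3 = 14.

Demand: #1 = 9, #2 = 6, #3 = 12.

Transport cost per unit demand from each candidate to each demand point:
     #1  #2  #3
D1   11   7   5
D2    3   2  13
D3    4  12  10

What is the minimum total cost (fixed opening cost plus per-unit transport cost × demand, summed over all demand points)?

Open {D1, D2}; cheapest assignment that respects the capacities:
  D1 (cap 13, load 12): #3 — cost 12×5 = 60
  D2 (cap 17, load 15): #1, #2 — cost 9×3 + 6×2 = 39
  Shipping 99, fixed 132 → total 231.
  Any other capacity-feasible assignment to {D1, D2} ships for at least 99.
Compare {D2, D3}: its best feasible assignment gives total 303.
Compare {D1, D2, D3}: its best feasible assignment gives total 315.
Every other set of open sites that can feasibly serve all demand totals ≥ 303 even under its best assignment. Minimum: 231.

231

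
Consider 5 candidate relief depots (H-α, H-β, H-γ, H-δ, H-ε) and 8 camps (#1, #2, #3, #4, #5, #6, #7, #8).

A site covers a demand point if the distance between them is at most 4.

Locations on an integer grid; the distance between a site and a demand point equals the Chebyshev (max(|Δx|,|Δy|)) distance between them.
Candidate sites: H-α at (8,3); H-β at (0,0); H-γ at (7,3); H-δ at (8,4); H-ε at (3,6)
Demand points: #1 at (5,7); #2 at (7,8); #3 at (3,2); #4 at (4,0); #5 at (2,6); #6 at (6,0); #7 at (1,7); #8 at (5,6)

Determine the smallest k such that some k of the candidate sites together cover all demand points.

2

Coverage sets (demand points within 4 of each site):
  H-α: {#1, #4, #6, #8}
  H-β: {#3, #4}
  H-γ: {#1, #3, #4, #6, #8}
  H-δ: {#1, #2, #4, #6, #8}
  H-ε: {#1, #2, #3, #5, #7, #8}
No single site covers all 8 demand points.
But {H-α, H-ε} covers everything, so the minimum is 2.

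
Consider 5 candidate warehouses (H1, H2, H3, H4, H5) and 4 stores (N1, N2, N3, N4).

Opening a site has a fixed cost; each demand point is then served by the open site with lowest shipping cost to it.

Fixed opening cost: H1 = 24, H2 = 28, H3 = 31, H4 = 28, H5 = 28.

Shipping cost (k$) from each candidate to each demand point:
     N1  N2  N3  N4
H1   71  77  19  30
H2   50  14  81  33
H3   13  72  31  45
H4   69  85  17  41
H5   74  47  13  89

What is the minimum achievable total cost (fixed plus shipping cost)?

150

Open {H2, H3}: assign each demand point to its cheapest open site.
  N1→H3 13, N2→H2 14, N3→H3 31, N4→H2 33
  shipping cost 91, fixed 59 → total 150.
Compare {H1, H2, H3}: shipping cost 76 + fixed 83 = 159.
Compare {H2, H3, H5}: shipping cost 73 + fixed 87 = 160.
Compare {H2, H3, H4}: shipping cost 77 + fixed 87 = 164.
All other subsets cost ≥ 159. Minimum total cost: 150.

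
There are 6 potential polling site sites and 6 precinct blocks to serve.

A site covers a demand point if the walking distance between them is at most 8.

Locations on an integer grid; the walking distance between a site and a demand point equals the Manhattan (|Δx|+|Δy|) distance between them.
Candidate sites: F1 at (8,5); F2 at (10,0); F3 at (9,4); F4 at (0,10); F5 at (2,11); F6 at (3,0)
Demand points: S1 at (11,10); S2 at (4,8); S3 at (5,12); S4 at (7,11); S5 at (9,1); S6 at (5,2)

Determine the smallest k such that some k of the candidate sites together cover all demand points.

Coverage sets (demand points within 8 of each site):
  F1: {S1, S2, S4, S5, S6}
  F2: {S5, S6}
  F3: {S1, S5, S6}
  F4: {S2, S3, S4}
  F5: {S2, S3, S4}
  F6: {S5, S6}
No single site covers all 6 demand points.
But {F1, F4} covers everything, so the minimum is 2.

2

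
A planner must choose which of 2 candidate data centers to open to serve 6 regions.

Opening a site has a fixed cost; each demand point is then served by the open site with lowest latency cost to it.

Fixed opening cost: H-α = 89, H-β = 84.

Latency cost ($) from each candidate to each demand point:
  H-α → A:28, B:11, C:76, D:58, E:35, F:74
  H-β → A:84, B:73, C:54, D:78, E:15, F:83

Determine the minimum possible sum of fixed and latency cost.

371

Open {H-α}: assign each demand point to its cheapest open site.
  A→H-α 28, B→H-α 11, C→H-α 76, D→H-α 58, E→H-α 35, F→H-α 74
  latency cost 282, fixed 89 → total 371.
Compare {H-α, H-β}: latency cost 240 + fixed 173 = 413.
Compare {H-β}: latency cost 387 + fixed 84 = 471.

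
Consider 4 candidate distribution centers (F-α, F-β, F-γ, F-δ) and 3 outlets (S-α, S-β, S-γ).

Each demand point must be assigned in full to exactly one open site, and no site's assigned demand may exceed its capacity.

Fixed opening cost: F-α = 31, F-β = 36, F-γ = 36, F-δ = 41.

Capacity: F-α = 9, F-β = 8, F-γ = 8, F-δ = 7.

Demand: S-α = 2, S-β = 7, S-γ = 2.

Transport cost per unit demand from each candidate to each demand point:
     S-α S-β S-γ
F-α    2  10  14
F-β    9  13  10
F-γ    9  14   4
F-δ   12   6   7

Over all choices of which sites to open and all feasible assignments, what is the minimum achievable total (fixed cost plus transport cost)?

Open {F-γ, F-δ}; cheapest assignment that respects the capacities:
  F-γ (cap 8, load 4): S-α, S-γ — cost 2×9 + 2×4 = 26
  F-δ (cap 7, load 7): S-β — cost 7×6 = 42
  Shipping 68, fixed 77 → total 145.
  Any other capacity-feasible assignment to {F-γ, F-δ} ships for at least 68.
Compare {F-α, F-δ}: its best feasible assignment gives total 146.
Compare {F-α, F-γ}: its best feasible assignment gives total 149.
Every other set of open sites that can feasibly serve all demand totals ≥ 146 even under its best assignment. Minimum: 145.

145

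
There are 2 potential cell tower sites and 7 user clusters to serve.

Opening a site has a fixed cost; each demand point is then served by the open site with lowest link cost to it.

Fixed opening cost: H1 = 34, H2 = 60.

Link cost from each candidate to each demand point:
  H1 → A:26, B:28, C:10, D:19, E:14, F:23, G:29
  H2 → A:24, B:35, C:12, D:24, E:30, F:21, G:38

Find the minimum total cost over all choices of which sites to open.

Open {H1}: assign each demand point to its cheapest open site.
  A→H1 26, B→H1 28, C→H1 10, D→H1 19, E→H1 14, F→H1 23, G→H1 29
  link cost 149, fixed 34 → total 183.
Compare {H1, H2}: link cost 145 + fixed 94 = 239.
Compare {H2}: link cost 184 + fixed 60 = 244.

183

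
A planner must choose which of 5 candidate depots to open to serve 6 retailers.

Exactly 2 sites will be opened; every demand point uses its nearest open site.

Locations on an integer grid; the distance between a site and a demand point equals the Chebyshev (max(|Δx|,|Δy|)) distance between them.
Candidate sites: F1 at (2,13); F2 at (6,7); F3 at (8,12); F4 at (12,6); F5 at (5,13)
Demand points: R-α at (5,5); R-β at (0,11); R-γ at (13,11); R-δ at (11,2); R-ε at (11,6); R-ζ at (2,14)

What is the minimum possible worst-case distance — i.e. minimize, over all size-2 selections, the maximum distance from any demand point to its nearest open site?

Open {F2, F3}.
  Farthest demand point is R-β at distance 6 (to F2); all others are ≤ 6.
With {F1, F2} the worst case is 7.
With {F1, F4} the worst case is 7.
No size-2 selection achieves below 6.

6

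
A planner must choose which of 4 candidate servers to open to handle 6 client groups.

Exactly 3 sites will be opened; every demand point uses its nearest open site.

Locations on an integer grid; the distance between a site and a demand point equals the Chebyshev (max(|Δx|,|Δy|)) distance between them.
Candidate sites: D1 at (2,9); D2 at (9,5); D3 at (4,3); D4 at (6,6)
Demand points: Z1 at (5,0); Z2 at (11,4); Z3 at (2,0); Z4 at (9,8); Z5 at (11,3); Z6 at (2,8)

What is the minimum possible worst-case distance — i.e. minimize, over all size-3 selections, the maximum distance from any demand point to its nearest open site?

3

Open {D1, D2, D3}.
  Farthest demand point is Z1 at distance 3 (to D3); all others are ≤ 3.
With {D2, D3, D4} the worst case is 4.
With {D1, D3, D4} the worst case is 5.
No size-3 selection achieves below 3.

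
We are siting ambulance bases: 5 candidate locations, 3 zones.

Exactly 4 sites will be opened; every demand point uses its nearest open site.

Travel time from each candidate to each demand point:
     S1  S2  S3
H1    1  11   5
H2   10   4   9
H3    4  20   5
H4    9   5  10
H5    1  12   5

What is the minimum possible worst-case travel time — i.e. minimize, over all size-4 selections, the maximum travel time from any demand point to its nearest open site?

5

Open {H1, H2, H3, H4}.
  Farthest demand point is S3 at travel time 5 (to H1); all others are ≤ 5.
With {H1, H2, H3, H5} the worst case is 5.
With {H1, H2, H4, H5} the worst case is 5.
No size-4 selection achieves below 5.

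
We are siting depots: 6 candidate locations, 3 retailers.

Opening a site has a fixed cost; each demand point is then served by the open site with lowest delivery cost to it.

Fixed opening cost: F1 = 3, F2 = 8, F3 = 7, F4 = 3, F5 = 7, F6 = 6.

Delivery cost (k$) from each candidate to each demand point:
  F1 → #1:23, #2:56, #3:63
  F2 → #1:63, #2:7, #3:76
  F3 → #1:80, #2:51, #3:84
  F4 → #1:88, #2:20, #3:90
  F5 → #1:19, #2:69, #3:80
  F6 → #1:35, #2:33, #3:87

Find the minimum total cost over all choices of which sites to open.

Open {F1, F2}: assign each demand point to its cheapest open site.
  #1→F1 23, #2→F2 7, #3→F1 63
  delivery cost 93, fixed 11 → total 104.
Compare {F1, F2, F4}: delivery cost 93 + fixed 14 = 107.
Compare {F1, F2, F5}: delivery cost 89 + fixed 18 = 107.
Compare {F1, F2, F6}: delivery cost 93 + fixed 17 = 110.
All other subsets cost ≥ 107. Minimum total cost: 104.

104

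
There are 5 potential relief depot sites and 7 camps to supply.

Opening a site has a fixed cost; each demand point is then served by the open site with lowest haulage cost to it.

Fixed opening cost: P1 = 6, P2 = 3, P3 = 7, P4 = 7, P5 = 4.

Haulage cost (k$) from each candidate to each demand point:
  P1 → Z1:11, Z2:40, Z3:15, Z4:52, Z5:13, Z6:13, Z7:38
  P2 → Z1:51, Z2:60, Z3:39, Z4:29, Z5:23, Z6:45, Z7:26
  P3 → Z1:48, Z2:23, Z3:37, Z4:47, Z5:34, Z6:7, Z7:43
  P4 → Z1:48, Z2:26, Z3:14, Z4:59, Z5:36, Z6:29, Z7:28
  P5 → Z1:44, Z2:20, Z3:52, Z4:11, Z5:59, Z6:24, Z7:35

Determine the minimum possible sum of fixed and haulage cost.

122

Open {P1, P2, P5}: assign each demand point to its cheapest open site.
  Z1→P1 11, Z2→P5 20, Z3→P1 15, Z4→P5 11, Z5→P1 13, Z6→P1 13, Z7→P2 26
  haulage cost 109, fixed 13 → total 122.
Compare {P1, P2, P3, P5}: haulage cost 103 + fixed 20 = 123.
Compare {P1, P4, P5}: haulage cost 110 + fixed 17 = 127.
Compare {P1, P5}: haulage cost 118 + fixed 10 = 128.
All other subsets cost ≥ 123. Minimum total cost: 122.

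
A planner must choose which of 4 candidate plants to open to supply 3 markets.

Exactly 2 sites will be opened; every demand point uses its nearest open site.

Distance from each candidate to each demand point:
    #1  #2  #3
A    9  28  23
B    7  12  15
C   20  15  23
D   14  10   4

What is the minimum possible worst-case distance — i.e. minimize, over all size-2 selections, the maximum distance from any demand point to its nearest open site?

10

Open {A, D}.
  Farthest demand point is #2 at distance 10 (to D); all others are ≤ 10.
With {B, D} the worst case is 10.
With {C, D} the worst case is 14.
No size-2 selection achieves below 10.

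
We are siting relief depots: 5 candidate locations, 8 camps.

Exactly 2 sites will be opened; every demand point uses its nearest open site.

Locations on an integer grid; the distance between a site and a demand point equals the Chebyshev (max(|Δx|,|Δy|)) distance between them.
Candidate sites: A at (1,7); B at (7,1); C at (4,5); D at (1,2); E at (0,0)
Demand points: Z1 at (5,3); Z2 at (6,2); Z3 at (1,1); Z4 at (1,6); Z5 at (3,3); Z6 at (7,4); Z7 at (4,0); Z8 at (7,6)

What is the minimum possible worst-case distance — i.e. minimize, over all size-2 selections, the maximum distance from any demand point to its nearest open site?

3

Open {C, D}.
  Farthest demand point is Z2 at distance 3 (to C); all others are ≤ 3.
With {B, C} the worst case is 4.
With {C, E} the worst case is 4.
No size-2 selection achieves below 3.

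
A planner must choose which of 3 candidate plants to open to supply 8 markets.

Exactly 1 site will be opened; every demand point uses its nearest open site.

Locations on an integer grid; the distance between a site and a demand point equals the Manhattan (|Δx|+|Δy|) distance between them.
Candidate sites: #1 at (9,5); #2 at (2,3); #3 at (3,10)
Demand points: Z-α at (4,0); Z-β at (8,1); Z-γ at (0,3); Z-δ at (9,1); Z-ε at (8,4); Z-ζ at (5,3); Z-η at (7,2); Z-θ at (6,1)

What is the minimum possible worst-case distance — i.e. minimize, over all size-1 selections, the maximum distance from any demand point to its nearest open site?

Open {#2}.
  Farthest demand point is Z-δ at distance 9 (to #2); all others are ≤ 9.
With {#1} the worst case is 11.
With {#3} the worst case is 15.
No size-1 selection achieves below 9.

9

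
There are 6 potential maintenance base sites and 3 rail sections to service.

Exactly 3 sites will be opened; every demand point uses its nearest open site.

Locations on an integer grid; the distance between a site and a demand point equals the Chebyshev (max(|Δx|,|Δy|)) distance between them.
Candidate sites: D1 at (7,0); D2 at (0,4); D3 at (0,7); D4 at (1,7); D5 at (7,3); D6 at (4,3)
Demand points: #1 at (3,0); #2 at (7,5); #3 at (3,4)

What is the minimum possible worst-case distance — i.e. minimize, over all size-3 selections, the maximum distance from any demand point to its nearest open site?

3

Open {D1, D2, D6}.
  Farthest demand point is #1 at distance 3 (to D6); all others are ≤ 3.
With {D1, D3, D6} the worst case is 3.
With {D1, D4, D6} the worst case is 3.
No size-3 selection achieves below 3.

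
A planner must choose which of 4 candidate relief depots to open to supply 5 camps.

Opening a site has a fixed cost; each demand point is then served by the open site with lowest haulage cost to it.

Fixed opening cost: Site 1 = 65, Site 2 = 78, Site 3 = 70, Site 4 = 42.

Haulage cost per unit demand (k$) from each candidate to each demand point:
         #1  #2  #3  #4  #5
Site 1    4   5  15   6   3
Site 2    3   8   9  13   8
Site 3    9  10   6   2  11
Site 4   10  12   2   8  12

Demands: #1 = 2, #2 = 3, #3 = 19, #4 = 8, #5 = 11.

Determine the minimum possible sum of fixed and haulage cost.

Open {Site 1, Site 4}: assign each demand point to its cheapest open site.
  #1→Site 1 2×4=8, #2→Site 1 3×5=15, #3→Site 4 19×2=38, #4→Site 1 8×6=48, #5→Site 1 11×3=33
  haulage cost 142, fixed 107 → total 249.
Compare {Site 1, Site 3, Site 4}: haulage cost 110 + fixed 177 = 287.
Compare {Site 1, Site 3}: haulage cost 186 + fixed 135 = 321.
Compare {Site 1, Site 2, Site 4}: haulage cost 140 + fixed 185 = 325.
All other subsets cost ≥ 287. Minimum total cost: 249.

249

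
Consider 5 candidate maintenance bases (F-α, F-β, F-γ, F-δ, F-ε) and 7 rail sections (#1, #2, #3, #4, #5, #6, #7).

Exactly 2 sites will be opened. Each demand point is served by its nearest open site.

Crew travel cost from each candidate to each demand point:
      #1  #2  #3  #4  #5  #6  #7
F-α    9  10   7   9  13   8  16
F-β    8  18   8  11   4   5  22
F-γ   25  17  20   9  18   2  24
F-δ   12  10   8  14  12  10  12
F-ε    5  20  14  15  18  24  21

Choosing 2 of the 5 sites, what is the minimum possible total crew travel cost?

Open {F-β, F-δ}.
  #1→F-β 8, #2→F-δ 10, #3→F-β 8, #4→F-β 11, #5→F-β 4, #6→F-β 5, #7→F-δ 12  ⇒ total 58.
Compare {F-α, F-β}: total 59.
Compare {F-γ, F-δ}: total 65.
No size-2 selection does better; minimum is 58.

58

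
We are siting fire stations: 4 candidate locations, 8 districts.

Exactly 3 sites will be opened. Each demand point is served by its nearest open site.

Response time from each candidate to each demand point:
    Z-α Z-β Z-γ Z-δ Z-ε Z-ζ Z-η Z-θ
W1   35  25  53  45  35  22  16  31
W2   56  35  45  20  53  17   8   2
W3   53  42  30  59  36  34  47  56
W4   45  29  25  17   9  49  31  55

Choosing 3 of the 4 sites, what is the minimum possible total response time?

Open {W1, W2, W4}.
  Z-α→W1 35, Z-β→W1 25, Z-γ→W4 25, Z-δ→W4 17, Z-ε→W4 9, Z-ζ→W2 17, Z-η→W2 8, Z-θ→W2 2  ⇒ total 138.
Compare {W2, W3, W4}: total 152.
Compare {W1, W2, W3}: total 172.
No size-3 selection does better; minimum is 138.

138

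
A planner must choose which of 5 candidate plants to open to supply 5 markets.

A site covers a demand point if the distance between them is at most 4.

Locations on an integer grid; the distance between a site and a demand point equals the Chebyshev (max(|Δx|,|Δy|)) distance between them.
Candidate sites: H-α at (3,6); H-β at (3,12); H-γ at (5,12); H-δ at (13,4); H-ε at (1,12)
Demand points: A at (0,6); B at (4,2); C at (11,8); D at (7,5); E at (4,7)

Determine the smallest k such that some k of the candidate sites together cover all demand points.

2

Coverage sets (demand points within 4 of each site):
  H-α: {A, B, D, E}
  H-β: {}
  H-γ: {}
  H-δ: {C}
  H-ε: {}
No single site covers all 5 demand points.
But {H-α, H-δ} covers everything, so the minimum is 2.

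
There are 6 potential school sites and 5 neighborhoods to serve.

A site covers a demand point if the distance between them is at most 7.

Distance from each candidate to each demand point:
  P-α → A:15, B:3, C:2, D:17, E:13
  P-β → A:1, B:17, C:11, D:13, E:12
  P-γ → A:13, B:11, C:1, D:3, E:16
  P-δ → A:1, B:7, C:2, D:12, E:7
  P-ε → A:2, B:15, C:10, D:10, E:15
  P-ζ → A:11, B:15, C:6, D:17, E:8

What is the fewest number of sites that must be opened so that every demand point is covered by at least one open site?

Coverage sets (demand points within 7 of each site):
  P-α: {B, C}
  P-β: {A}
  P-γ: {C, D}
  P-δ: {A, B, C, E}
  P-ε: {A}
  P-ζ: {C}
No single site covers all 5 demand points.
But {P-γ, P-δ} covers everything, so the minimum is 2.

2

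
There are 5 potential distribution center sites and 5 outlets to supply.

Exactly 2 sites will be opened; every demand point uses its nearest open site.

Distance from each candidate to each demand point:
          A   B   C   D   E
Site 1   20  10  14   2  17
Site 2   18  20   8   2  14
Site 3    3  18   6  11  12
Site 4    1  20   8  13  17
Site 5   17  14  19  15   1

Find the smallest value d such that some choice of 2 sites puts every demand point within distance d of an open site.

Open {Site 1, Site 3}.
  Farthest demand point is E at distance 12 (to Site 3); all others are ≤ 12.
With {Site 3, Site 5} the worst case is 14.
With {Site 4, Site 5} the worst case is 14.
No size-2 selection achieves below 12.

12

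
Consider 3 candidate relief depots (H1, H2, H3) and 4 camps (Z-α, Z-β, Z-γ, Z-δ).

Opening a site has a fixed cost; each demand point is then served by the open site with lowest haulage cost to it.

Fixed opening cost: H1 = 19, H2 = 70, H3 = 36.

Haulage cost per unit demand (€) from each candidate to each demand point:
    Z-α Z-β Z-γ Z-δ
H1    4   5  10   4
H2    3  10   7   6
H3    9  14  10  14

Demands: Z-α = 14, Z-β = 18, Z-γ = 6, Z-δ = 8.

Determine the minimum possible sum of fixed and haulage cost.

257

Open {H1}: assign each demand point to its cheapest open site.
  Z-α→H1 14×4=56, Z-β→H1 18×5=90, Z-γ→H1 6×10=60, Z-δ→H1 8×4=32
  haulage cost 238, fixed 19 → total 257.
Compare {H1, H3}: haulage cost 238 + fixed 55 = 293.
Compare {H1, H2}: haulage cost 206 + fixed 89 = 295.
Compare {H1, H2, H3}: haulage cost 206 + fixed 125 = 331.
All other subsets cost ≥ 293. Minimum total cost: 257.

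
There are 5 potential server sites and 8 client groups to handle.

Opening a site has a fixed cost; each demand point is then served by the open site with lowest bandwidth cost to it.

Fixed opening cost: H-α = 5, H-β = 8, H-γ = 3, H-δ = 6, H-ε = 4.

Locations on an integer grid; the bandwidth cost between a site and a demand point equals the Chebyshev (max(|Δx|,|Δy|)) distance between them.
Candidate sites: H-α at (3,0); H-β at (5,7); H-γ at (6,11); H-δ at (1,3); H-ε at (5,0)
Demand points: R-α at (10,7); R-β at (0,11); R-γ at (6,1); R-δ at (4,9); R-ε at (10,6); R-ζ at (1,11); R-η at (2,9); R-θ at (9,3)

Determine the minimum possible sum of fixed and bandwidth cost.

Open {H-γ, H-ε}: assign each demand point to its cheapest open site.
  R-α→H-γ 4, R-β→H-γ 6, R-γ→H-ε 1, R-δ→H-γ 2, R-ε→H-γ 5, R-ζ→H-γ 5, R-η→H-γ 4, R-θ→H-ε 4
  bandwidth cost 31, fixed 7 → total 38.
Compare {H-β, H-ε}: bandwidth cost 29 + fixed 12 = 41.
Compare {H-β}: bandwidth cost 34 + fixed 8 = 42.
Compare {H-α, H-γ}: bandwidth cost 35 + fixed 8 = 43.
All other subsets cost ≥ 41. Minimum total cost: 38.

38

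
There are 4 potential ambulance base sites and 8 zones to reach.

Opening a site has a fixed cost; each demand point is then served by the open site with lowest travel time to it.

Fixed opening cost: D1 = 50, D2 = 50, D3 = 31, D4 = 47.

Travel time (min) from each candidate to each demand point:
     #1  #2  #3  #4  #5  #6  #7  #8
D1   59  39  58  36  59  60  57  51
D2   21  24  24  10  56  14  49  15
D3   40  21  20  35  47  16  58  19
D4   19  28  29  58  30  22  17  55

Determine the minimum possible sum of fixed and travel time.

250

Open {D2, D4}: assign each demand point to its cheapest open site.
  #1→D4 19, #2→D2 24, #3→D2 24, #4→D2 10, #5→D4 30, #6→D2 14, #7→D4 17, #8→D2 15
  travel time 153, fixed 97 → total 250.
Compare {D3, D4}: travel time 177 + fixed 78 = 255.
Compare {D2}: travel time 213 + fixed 50 = 263.
Compare {D2, D3, D4}: travel time 146 + fixed 128 = 274.
All other subsets cost ≥ 255. Minimum total cost: 250.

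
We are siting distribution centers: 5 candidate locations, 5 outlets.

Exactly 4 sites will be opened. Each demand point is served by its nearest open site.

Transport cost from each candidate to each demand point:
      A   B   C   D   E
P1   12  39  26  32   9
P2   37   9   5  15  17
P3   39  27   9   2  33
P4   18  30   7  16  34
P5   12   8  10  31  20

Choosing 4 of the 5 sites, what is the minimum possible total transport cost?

36

Open {P1, P2, P3, P5}.
  A→P1 12, B→P5 8, C→P2 5, D→P3 2, E→P1 9  ⇒ total 36.
Compare {P1, P2, P3, P4}: total 37.
Compare {P1, P3, P4, P5}: total 38.
No size-4 selection does better; minimum is 36.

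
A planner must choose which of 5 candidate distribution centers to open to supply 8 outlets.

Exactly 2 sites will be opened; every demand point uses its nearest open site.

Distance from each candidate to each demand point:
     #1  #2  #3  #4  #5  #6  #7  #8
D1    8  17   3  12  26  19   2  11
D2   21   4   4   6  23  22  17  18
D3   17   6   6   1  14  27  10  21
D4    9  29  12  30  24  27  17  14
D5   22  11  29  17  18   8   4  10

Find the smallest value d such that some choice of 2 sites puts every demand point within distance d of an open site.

Open {D3, D5}.
  Farthest demand point is #1 at distance 17 (to D3); all others are ≤ 17.
With {D1, D5} the worst case is 18.
With {D4, D5} the worst case is 18.
No size-2 selection achieves below 17.

17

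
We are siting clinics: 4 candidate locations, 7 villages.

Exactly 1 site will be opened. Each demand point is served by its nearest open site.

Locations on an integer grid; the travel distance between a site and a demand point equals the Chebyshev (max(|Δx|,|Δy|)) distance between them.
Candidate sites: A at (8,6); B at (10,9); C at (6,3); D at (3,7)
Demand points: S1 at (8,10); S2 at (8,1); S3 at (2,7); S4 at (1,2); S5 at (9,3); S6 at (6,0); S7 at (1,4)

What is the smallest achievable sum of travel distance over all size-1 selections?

Open {C}.
  S1→C 7, S2→C 2, S3→C 4, S4→C 5, S5→C 3, S6→C 3, S7→C 5  ⇒ total 29.
Compare {D}: total 33.
Compare {A}: total 38.
No size-1 selection does better; minimum is 29.

29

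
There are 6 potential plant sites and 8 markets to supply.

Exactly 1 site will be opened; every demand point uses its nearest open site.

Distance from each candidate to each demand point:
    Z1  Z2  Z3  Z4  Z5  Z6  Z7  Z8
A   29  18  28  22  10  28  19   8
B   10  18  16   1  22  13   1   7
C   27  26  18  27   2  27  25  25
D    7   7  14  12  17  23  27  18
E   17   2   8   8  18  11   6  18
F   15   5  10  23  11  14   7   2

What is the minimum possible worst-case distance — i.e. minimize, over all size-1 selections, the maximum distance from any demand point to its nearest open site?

18

Open {E}.
  Farthest demand point is Z5 at distance 18 (to E); all others are ≤ 18.
With {B} the worst case is 22.
With {F} the worst case is 23.
No size-1 selection achieves below 18.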